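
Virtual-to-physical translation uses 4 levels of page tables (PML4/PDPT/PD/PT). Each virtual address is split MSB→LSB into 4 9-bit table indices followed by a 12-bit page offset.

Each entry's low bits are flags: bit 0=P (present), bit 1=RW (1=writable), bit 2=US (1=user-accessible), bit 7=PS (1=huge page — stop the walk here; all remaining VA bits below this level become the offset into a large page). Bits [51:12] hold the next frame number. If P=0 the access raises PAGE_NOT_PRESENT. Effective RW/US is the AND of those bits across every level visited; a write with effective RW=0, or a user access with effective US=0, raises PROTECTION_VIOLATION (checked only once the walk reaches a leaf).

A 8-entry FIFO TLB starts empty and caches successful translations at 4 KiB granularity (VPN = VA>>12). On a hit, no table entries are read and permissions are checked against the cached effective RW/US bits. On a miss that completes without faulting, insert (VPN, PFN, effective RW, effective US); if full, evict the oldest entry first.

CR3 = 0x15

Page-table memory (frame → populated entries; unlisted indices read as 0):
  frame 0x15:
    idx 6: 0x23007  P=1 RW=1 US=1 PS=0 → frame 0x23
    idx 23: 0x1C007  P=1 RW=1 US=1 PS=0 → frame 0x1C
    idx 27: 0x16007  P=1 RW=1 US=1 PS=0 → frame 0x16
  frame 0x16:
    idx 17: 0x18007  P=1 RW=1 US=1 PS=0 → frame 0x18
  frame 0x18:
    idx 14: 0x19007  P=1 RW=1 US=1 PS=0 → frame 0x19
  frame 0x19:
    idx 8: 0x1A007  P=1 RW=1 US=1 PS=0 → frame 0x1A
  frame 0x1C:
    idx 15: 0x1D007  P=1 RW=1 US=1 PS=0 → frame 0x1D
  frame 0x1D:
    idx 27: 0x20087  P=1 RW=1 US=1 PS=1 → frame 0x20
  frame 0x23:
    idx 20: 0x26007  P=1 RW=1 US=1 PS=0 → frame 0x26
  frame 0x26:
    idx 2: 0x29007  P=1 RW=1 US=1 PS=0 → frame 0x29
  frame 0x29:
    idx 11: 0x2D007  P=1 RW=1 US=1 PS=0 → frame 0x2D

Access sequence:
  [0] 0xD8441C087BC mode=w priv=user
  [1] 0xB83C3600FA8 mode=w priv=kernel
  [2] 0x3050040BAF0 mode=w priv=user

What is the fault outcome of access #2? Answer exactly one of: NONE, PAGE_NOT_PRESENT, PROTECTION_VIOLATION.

Walk each access:
#0 VA=0xD8441C087BC (w,user):
  L0 @0x15[27] → 0x16007  P=1,RW=1,US=1,PS=0
  L1 @0x16[17] → 0x18007  P=1,RW=1,US=1,PS=0
  L2 @0x18[14] → 0x19007  P=1,RW=1,US=1,PS=0
  L3 @0x19[8] → 0x1A007  P=1,RW=1,US=1,PS=0
  ✓ 0x1A7BC  — 4 lookups
#1 VA=0xB83C3600FA8 (w,kernel):
  L0 @0x15[23] → 0x1C007  P=1,RW=1,US=1,PS=0
  L1 @0x1C[15] → 0x1D007  P=1,RW=1,US=1,PS=0
  L2 @0x1D[27] → 0x20087  P=1,RW=1,US=1,PS=1
  ✓ 0x20FA8 (huge @L2)  — 3 lookups
#2 VA=0x3050040BAF0 (w,user):
  L0 @0x15[6] → 0x23007  P=1,RW=1,US=1,PS=0
  L1 @0x23[20] → 0x26007  P=1,RW=1,US=1,PS=0
  L2 @0x26[2] → 0x29007  P=1,RW=1,US=1,PS=0
  L3 @0x29[11] → 0x2D007  P=1,RW=1,US=1,PS=0
  ✓ 0x2DAF0  — 4 lookups

Access #2 fault: NONE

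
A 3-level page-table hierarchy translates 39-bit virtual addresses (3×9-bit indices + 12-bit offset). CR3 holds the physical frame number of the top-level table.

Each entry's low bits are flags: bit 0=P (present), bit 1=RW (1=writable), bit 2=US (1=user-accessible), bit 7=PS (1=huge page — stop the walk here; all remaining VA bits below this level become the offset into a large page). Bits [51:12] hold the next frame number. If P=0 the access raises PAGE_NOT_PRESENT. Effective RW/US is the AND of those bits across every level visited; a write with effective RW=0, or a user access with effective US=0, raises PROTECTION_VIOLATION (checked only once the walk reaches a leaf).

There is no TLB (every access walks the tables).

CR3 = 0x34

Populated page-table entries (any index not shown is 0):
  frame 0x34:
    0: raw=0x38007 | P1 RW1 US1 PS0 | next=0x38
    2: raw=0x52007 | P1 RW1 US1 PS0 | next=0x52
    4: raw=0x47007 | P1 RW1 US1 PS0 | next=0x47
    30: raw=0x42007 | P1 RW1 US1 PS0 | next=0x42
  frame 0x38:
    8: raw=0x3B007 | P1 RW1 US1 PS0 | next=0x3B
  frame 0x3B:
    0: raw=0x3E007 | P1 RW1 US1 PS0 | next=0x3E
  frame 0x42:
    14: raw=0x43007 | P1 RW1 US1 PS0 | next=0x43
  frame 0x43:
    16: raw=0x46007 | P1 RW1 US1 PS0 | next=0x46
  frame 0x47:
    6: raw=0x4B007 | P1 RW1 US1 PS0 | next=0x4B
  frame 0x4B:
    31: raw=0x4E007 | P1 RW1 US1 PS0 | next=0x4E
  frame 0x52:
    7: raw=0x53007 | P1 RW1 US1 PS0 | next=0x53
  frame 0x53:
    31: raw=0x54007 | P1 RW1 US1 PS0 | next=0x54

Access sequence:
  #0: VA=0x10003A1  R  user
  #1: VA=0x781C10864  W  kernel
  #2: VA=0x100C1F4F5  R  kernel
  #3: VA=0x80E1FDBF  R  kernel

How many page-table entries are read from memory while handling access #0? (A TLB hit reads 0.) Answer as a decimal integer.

Walk each access:
#0 VA=0x10003A1 (r,user):
  L0: frame=0x34 idx=0 entry=0x38007 [P=1 RW=1 US=1 PS=0]
  L1: frame=0x38 idx=8 entry=0x3B007 [P=1 RW=1 US=1 PS=0]
  L2: frame=0x3B idx=0 entry=0x3E007 [P=1 RW=1 US=1 PS=0]
  → PA=0x3E3A1  (3 entries read)
#1 VA=0x781C10864 (w,kernel):
  L0: frame=0x34 idx=30 entry=0x42007 [P=1 RW=1 US=1 PS=0]
  L1: frame=0x42 idx=14 entry=0x43007 [P=1 RW=1 US=1 PS=0]
  L2: frame=0x43 idx=16 entry=0x46007 [P=1 RW=1 US=1 PS=0]
  → PA=0x46864  (3 entries read)
#2 VA=0x100C1F4F5 (r,kernel):
  L0: frame=0x34 idx=4 entry=0x47007 [P=1 RW=1 US=1 PS=0]
  L1: frame=0x47 idx=6 entry=0x4B007 [P=1 RW=1 US=1 PS=0]
  L2: frame=0x4B idx=31 entry=0x4E007 [P=1 RW=1 US=1 PS=0]
  → PA=0x4E4F5  (3 entries read)
#3 VA=0x80E1FDBF (r,kernel):
  L0: frame=0x34 idx=2 entry=0x52007 [P=1 RW=1 US=1 PS=0]
  L1: frame=0x52 idx=7 entry=0x53007 [P=1 RW=1 US=1 PS=0]
  L2: frame=0x53 idx=31 entry=0x54007 [P=1 RW=1 US=1 PS=0]
  → PA=0x54DBF  (3 entries read)

Entries read for #0: 3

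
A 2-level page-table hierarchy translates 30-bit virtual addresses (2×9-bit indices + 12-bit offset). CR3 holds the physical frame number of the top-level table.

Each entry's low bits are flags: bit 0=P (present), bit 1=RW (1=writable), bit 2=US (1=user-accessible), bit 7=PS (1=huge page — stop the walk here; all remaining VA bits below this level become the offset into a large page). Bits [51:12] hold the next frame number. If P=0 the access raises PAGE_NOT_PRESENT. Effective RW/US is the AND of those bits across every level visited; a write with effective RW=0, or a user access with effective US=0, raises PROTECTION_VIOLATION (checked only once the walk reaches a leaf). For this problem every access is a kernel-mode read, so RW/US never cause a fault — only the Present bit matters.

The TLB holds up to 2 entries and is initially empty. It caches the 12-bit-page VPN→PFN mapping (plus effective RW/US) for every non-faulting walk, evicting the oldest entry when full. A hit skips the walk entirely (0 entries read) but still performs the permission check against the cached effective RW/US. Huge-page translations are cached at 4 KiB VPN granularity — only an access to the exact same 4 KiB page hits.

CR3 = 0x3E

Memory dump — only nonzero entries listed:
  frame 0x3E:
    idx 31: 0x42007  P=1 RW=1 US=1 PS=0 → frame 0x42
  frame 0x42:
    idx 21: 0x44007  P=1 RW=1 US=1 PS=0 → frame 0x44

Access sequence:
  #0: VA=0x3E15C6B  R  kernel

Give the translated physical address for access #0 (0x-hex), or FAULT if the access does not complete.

Per-access translation:
#0 VA=0x3E15C6B (r,kernel):
  [0] read 0x3E idx=31: raw=0x42007 flags P=1 W=1 U=1 S=0
  [1] read 0x42 idx=21: raw=0x44007 flags P=1 W=1 U=1 S=0
  ✓ 0x44C6B  — 2 lookups

Access #0 PA: 0x44C6B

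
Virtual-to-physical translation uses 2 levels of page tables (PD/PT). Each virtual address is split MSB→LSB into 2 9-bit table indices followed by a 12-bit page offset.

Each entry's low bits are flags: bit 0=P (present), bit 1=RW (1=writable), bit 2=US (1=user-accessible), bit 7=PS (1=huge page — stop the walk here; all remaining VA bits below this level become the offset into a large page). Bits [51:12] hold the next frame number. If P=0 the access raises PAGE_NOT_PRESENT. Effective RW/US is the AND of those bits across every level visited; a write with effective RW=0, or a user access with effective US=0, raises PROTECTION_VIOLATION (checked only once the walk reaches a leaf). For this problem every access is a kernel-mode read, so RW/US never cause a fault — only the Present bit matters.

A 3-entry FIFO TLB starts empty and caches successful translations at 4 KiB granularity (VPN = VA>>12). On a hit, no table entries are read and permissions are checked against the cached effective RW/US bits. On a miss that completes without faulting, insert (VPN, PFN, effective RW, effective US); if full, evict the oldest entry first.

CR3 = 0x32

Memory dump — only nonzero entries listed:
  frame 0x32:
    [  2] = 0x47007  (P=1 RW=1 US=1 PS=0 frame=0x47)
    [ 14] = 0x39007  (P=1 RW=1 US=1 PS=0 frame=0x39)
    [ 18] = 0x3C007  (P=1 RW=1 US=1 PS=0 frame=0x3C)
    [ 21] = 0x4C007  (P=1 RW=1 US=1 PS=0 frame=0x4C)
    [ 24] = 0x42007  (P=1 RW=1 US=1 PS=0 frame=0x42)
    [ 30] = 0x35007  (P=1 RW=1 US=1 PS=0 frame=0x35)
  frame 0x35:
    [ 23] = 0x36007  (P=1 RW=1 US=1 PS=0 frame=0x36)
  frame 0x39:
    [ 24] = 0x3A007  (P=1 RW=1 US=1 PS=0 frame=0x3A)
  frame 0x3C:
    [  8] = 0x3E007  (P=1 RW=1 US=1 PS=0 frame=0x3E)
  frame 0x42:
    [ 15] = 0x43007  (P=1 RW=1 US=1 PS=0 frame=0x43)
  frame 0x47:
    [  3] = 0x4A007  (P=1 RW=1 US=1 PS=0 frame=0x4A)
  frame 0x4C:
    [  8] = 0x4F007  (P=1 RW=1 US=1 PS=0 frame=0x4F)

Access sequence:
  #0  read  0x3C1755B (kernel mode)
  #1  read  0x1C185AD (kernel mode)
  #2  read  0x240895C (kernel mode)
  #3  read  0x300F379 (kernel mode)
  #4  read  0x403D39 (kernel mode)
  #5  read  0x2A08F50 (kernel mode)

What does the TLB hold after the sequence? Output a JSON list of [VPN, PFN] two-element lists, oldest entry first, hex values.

Per-access translation:
#0 VA=0x3C1755B (r,kernel):
  lvl0: tbl 0x32, slot 30 ⇒ 0x35007 (P1/RW1/US1/PS0)
  lvl1: tbl 0x35, slot 23 ⇒ 0x36007 (P1/RW1/US1/PS0)
  ⇒ phys 0x3655B  [2 reads]
#1 VA=0x1C185AD (r,kernel):
  lvl0: tbl 0x32, slot 14 ⇒ 0x39007 (P1/RW1/US1/PS0)
  lvl1: tbl 0x39, slot 24 ⇒ 0x3A007 (P1/RW1/US1/PS0)
  ⇒ phys 0x3A5AD  [2 reads]
#2 VA=0x240895C (r,kernel):
  lvl0: tbl 0x32, slot 18 ⇒ 0x3C007 (P1/RW1/US1/PS0)
  lvl1: tbl 0x3C, slot 8 ⇒ 0x3E007 (P1/RW1/US1/PS0)
  ⇒ phys 0x3E95C  [2 reads]
#3 VA=0x300F379 (r,kernel):
  lvl0: tbl 0x32, slot 24 ⇒ 0x42007 (P1/RW1/US1/PS0)
  lvl1: tbl 0x42, slot 15 ⇒ 0x43007 (P1/RW1/US1/PS0)
  ⇒ phys 0x43379  [2 reads]
#4 VA=0x403D39 (r,kernel):
  lvl0: tbl 0x32, slot 2 ⇒ 0x47007 (P1/RW1/US1/PS0)
  lvl1: tbl 0x47, slot 3 ⇒ 0x4A007 (P1/RW1/US1/PS0)
  ⇒ phys 0x4AD39  [2 reads]
#5 VA=0x2A08F50 (r,kernel):
  lvl0: tbl 0x32, slot 21 ⇒ 0x4C007 (P1/RW1/US1/PS0)
  lvl1: tbl 0x4C, slot 8 ⇒ 0x4F007 (P1/RW1/US1/PS0)
  ⇒ phys 0x4FF50  [2 reads]

TLB: [["0x300F", "0x43"], ["0x403", "0x4A"], ["0x2A08", "0x4F"]]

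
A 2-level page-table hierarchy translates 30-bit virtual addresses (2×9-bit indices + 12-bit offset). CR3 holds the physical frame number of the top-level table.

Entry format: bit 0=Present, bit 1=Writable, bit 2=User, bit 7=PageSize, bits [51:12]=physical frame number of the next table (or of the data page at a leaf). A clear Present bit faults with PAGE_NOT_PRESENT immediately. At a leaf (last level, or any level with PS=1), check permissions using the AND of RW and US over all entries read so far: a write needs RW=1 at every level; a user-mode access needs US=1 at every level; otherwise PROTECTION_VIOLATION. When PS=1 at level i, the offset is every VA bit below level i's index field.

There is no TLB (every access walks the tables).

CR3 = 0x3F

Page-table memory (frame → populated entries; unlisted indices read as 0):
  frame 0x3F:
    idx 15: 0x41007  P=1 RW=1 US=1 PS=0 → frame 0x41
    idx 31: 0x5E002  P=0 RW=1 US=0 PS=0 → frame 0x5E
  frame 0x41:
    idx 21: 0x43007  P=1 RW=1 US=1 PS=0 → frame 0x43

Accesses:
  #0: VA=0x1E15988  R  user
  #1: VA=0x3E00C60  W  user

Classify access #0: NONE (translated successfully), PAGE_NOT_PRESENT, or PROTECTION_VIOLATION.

Walk each access:
#0 VA=0x1E15988 (r,user):
  [0] read 0x3F idx=15: raw=0x41007 flags P=1 W=1 U=1 S=0
  [1] read 0x41 idx=21: raw=0x43007 flags P=1 W=1 U=1 S=0
  ✓ 0x43988  — 2 lookups
#1 VA=0x3E00C60 (w,user):
  [0] read 0x3F idx=31: raw=0x5E002 flags P=0 W=1 U=0 S=0
  ✗ PAGE_NOT_PRESENT  [1 reads]

Access #0 fault: NONE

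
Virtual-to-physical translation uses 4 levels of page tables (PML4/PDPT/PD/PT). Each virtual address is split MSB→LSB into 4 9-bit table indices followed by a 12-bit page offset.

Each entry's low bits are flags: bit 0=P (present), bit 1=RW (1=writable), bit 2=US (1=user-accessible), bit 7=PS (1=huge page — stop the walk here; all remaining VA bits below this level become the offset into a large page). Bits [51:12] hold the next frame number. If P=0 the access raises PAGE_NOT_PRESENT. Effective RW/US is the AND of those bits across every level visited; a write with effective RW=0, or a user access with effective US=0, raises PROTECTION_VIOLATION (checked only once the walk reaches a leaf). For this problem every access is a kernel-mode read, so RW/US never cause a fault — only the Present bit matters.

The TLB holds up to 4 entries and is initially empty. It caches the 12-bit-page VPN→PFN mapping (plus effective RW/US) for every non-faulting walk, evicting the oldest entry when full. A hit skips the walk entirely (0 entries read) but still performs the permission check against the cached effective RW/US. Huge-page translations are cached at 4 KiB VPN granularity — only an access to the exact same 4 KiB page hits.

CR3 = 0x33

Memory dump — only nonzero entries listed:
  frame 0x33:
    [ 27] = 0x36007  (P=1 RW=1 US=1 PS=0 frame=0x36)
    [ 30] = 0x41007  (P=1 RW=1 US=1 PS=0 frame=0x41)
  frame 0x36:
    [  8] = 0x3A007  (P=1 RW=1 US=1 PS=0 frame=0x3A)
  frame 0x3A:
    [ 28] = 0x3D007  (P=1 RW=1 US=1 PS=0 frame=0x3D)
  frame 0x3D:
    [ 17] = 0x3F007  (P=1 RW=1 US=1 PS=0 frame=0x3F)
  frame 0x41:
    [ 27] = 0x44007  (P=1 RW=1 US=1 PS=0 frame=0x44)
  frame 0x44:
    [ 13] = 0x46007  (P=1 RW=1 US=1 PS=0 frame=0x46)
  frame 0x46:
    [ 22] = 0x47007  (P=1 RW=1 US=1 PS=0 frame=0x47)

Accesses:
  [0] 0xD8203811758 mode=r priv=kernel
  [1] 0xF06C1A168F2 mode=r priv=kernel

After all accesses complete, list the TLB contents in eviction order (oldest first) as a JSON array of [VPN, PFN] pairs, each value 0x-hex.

Trace:
#0 VA=0xD8203811758 (r,kernel):
  L0: frame=0x33 idx=27 entry=0x36007 [P=1 RW=1 US=1 PS=0]
  L1: frame=0x36 idx=8 entry=0x3A007 [P=1 RW=1 US=1 PS=0]
  L2: frame=0x3A idx=28 entry=0x3D007 [P=1 RW=1 US=1 PS=0]
  L3: frame=0x3D idx=17 entry=0x3F007 [P=1 RW=1 US=1 PS=0]
  ⇒ phys 0x3F758  [4 reads]
#1 VA=0xF06C1A168F2 (r,kernel):
  L0: frame=0x33 idx=30 entry=0x41007 [P=1 RW=1 US=1 PS=0]
  L1: frame=0x41 idx=27 entry=0x44007 [P=1 RW=1 US=1 PS=0]
  L2: frame=0x44 idx=13 entry=0x46007 [P=1 RW=1 US=1 PS=0]
  L3: frame=0x46 idx=22 entry=0x47007 [P=1 RW=1 US=1 PS=0]
  ⇒ phys 0x478F2  [4 reads]

TLB: [["0xD8203811", "0x3F"], ["0xF06C1A16", "0x47"]]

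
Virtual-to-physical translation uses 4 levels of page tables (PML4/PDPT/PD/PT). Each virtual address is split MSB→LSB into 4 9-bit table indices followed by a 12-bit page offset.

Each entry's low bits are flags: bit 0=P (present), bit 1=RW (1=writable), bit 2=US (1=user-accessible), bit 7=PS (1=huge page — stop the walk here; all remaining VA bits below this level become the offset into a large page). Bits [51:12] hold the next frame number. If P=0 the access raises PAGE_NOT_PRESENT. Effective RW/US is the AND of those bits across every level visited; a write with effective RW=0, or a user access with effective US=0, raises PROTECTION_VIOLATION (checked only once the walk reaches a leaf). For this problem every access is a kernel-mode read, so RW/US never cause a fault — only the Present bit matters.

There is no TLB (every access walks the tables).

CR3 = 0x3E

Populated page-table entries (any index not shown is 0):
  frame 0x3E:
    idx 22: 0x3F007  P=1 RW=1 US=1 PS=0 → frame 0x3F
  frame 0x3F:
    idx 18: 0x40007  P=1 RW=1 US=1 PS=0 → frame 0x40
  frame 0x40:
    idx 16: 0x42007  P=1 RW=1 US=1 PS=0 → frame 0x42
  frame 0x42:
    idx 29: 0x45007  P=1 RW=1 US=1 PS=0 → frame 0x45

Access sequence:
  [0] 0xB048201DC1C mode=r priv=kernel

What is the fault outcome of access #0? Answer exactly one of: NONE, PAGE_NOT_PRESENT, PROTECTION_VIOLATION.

Trace:
#0 VA=0xB048201DC1C (r,kernel):
  L0: frame=0x3E idx=22 entry=0x3F007 [P=1 RW=1 US=1 PS=0]
  L1: frame=0x3F idx=18 entry=0x40007 [P=1 RW=1 US=1 PS=0]
  L2: frame=0x40 idx=16 entry=0x42007 [P=1 RW=1 US=1 PS=0]
  L3: frame=0x42 idx=29 entry=0x45007 [P=1 RW=1 US=1 PS=0]
  ⇒ phys 0x45C1C  [4 reads]

Access #0 fault: NONE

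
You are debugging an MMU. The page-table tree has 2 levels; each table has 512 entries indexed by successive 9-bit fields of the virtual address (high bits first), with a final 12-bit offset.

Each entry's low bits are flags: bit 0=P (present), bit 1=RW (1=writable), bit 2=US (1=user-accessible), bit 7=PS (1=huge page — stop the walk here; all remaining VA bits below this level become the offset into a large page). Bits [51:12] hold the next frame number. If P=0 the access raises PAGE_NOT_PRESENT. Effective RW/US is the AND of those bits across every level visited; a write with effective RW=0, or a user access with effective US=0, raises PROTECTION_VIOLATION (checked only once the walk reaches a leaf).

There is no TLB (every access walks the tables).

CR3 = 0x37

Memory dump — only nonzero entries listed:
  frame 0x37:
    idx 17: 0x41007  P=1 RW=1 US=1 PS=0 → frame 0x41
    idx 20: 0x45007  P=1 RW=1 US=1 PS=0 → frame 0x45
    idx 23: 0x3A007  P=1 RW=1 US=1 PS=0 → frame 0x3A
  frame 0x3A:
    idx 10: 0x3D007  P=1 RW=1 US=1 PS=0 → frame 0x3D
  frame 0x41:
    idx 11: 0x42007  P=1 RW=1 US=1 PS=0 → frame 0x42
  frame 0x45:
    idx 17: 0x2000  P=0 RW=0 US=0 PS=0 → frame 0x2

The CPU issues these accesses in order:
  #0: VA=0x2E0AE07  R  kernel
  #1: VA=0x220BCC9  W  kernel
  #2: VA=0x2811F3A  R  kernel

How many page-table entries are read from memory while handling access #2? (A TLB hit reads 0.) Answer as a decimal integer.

Per-access translation:
#0 VA=0x2E0AE07 (r,kernel):
  L0 @0x37[23] → 0x3A007  P=1,RW=1,US=1,PS=0
  L1 @0x3A[10] → 0x3D007  P=1,RW=1,US=1,PS=0
  ✓ 0x3DE07  — 2 lookups
#1 VA=0x220BCC9 (w,kernel):
  L0 @0x37[17] → 0x41007  P=1,RW=1,US=1,PS=0
  L1 @0x41[11] → 0x42007  P=1,RW=1,US=1,PS=0
  ✓ 0x42CC9  — 2 lookups
#2 VA=0x2811F3A (r,kernel):
  L0 @0x37[20] → 0x45007  P=1,RW=1,US=1,PS=0
  L1 @0x45[17] → 0x2000  P=0,RW=0,US=0,PS=0
  ⇒ fault: PAGE_NOT_PRESENT  — 2 lookups

Entries read for #2: 2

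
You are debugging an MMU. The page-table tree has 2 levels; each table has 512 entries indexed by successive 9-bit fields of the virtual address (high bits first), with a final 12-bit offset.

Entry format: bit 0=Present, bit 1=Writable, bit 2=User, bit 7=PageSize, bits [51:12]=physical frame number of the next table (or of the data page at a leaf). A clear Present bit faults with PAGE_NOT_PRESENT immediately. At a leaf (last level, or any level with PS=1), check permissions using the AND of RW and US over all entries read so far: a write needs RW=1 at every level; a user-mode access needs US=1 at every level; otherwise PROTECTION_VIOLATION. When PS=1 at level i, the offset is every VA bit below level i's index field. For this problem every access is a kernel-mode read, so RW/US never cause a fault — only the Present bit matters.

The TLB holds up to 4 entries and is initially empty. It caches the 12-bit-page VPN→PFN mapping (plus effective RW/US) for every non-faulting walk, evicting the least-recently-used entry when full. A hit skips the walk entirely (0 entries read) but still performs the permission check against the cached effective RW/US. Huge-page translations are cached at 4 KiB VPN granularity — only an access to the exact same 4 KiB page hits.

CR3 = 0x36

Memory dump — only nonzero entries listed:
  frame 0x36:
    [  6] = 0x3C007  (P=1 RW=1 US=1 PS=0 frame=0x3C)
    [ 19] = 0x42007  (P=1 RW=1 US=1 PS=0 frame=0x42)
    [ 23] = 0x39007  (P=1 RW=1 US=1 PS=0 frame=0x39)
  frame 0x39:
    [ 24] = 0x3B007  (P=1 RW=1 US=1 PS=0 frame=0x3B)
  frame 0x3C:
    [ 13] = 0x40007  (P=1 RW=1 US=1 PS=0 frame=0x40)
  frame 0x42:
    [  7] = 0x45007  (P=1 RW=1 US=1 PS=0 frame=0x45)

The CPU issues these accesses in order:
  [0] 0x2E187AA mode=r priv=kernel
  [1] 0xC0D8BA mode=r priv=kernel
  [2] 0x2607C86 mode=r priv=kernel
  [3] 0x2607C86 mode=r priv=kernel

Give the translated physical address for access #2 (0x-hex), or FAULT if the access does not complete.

Walk each access:
#0 VA=0x2E187AA (r,kernel):
  L0: frame=0x36 idx=23 entry=0x39007 [P=1 RW=1 US=1 PS=0]
  L1: frame=0x39 idx=24 entry=0x3B007 [P=1 RW=1 US=1 PS=0]
  ✓ 0x3B7AA  — 2 lookups
#1 VA=0xC0D8BA (r,kernel):
  L0: frame=0x36 idx=6 entry=0x3C007 [P=1 RW=1 US=1 PS=0]
  L1: frame=0x3C idx=13 entry=0x40007 [P=1 RW=1 US=1 PS=0]
  ✓ 0x408BA  — 2 lookups
#2 VA=0x2607C86 (r,kernel):
  L0: frame=0x36 idx=19 entry=0x42007 [P=1 RW=1 US=1 PS=0]
  L1: frame=0x42 idx=7 entry=0x45007 [P=1 RW=1 US=1 PS=0]
  ✓ 0x45C86  — 2 lookups
#3 VA=0x2607C86 (r,kernel):
  TLB hit vpn=0x2607 → PA=0x45C86

Access #2 PA: 0x45C86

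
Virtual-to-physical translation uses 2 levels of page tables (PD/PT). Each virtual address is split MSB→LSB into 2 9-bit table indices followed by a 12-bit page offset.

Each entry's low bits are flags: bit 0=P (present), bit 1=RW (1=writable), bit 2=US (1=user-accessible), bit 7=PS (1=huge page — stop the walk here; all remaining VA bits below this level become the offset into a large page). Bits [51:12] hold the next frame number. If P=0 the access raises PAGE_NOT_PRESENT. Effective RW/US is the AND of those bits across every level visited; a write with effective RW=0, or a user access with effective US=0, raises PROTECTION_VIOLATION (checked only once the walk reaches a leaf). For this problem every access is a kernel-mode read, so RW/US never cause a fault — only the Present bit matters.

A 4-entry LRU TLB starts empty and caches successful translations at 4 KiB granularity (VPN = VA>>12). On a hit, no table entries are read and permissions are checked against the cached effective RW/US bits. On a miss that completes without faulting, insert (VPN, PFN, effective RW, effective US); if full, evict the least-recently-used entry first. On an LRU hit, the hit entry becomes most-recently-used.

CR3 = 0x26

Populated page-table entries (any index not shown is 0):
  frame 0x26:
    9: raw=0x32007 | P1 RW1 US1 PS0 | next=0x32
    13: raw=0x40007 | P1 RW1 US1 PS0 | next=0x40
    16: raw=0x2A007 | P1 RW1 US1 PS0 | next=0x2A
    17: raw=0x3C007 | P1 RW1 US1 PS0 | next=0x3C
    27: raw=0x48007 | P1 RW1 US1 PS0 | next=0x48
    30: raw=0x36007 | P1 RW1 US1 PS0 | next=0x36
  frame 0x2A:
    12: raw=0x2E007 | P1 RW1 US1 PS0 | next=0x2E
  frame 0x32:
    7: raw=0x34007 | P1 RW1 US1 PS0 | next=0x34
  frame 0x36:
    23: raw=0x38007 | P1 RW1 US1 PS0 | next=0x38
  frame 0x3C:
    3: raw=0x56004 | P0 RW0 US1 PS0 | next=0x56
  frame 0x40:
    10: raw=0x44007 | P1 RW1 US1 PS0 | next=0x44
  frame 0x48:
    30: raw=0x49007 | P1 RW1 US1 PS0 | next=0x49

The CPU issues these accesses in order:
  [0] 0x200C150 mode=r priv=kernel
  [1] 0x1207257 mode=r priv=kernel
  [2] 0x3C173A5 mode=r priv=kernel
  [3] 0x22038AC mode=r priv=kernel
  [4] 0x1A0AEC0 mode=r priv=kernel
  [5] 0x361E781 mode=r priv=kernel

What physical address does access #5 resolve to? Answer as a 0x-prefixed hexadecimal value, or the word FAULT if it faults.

Walk each access:
#0 VA=0x200C150 (r,kernel):
  [0] read 0x26 idx=16: raw=0x2A007 flags P=1 W=1 U=1 S=0
  [1] read 0x2A idx=12: raw=0x2E007 flags P=1 W=1 U=1 S=0
  ✓ 0x2E150  — 2 lookups
#1 VA=0x1207257 (r,kernel):
  [0] read 0x26 idx=9: raw=0x32007 flags P=1 W=1 U=1 S=0
  [1] read 0x32 idx=7: raw=0x34007 flags P=1 W=1 U=1 S=0
  ✓ 0x34257  — 2 lookups
#2 VA=0x3C173A5 (r,kernel):
  [0] read 0x26 idx=30: raw=0x36007 flags P=1 W=1 U=1 S=0
  [1] read 0x36 idx=23: raw=0x38007 flags P=1 W=1 U=1 S=0
  ✓ 0x383A5  — 2 lookups
#3 VA=0x22038AC (r,kernel):
  [0] read 0x26 idx=17: raw=0x3C007 flags P=1 W=1 U=1 S=0
  [1] read 0x3C idx=3: raw=0x56004 flags P=0 W=0 U=1 S=0
  ⇒ fault: PAGE_NOT_PRESENT  — 2 lookups
#4 VA=0x1A0AEC0 (r,kernel):
  [0] read 0x26 idx=13: raw=0x40007 flags P=1 W=1 U=1 S=0
  [1] read 0x40 idx=10: raw=0x44007 flags P=1 W=1 U=1 S=0
  ✓ 0x44EC0  — 2 lookups
#5 VA=0x361E781 (r,kernel):
  [0] read 0x26 idx=27: raw=0x48007 flags P=1 W=1 U=1 S=0
  [1] read 0x48 idx=30: raw=0x49007 flags P=1 W=1 U=1 S=0
  ✓ 0x49781  — 2 lookups

Access #5 PA: 0x49781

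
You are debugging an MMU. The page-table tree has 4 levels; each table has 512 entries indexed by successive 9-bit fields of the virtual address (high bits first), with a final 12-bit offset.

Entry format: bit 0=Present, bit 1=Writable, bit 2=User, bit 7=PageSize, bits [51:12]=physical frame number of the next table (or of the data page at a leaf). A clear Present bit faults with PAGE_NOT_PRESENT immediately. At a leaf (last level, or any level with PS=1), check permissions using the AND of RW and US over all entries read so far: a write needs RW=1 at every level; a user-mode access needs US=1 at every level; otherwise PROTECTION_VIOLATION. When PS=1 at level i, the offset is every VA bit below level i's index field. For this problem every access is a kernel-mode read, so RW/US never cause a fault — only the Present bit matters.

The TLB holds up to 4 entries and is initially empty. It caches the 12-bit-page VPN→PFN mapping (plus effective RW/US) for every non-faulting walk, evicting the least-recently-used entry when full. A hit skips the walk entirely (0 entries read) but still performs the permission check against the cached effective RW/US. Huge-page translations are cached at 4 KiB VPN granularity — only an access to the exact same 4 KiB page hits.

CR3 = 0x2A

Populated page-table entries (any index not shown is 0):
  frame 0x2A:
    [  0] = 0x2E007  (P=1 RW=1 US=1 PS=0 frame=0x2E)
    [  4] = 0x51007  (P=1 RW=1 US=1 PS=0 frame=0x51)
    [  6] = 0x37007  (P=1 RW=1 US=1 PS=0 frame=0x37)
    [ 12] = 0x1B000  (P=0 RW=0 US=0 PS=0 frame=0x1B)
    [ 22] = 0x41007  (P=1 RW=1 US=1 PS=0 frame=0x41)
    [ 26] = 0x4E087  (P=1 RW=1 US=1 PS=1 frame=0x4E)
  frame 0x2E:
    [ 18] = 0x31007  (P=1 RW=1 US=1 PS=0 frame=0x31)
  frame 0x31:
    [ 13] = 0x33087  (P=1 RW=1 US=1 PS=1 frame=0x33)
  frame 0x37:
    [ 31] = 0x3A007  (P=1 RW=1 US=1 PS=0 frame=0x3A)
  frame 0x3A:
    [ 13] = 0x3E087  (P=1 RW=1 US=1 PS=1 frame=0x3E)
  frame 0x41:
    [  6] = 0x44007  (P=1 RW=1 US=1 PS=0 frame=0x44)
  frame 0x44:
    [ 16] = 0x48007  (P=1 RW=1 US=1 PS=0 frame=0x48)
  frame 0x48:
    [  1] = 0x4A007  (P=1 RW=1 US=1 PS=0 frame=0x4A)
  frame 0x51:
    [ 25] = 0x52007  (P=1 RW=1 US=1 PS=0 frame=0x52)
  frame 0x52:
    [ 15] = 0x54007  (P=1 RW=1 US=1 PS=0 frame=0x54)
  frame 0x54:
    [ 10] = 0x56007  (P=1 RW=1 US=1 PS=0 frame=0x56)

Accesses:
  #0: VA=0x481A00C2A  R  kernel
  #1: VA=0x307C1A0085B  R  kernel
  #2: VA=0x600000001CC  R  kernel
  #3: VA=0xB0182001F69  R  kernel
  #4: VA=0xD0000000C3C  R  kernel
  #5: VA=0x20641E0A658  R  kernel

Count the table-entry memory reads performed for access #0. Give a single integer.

Trace:
#0 VA=0x481A00C2A (r,kernel):
  L0 @0x2A[0] → 0x2E007  P=1,RW=1,US=1,PS=0
  L1 @0x2E[18] → 0x31007  P=1,RW=1,US=1,PS=0
  L2 @0x31[13] → 0x33087  P=1,RW=1,US=1,PS=1
  ✓ 0x33C2A (huge @L2)  — 3 lookups
#1 VA=0x307C1A0085B (r,kernel):
  L0 @0x2A[6] → 0x37007  P=1,RW=1,US=1,PS=0
  L1 @0x37[31] → 0x3A007  P=1,RW=1,US=1,PS=0
  L2 @0x3A[13] → 0x3E087  P=1,RW=1,US=1,PS=1
  ✓ 0x3E85B (huge @L2)  — 3 lookups
#2 VA=0x600000001CC (r,kernel):
  L0 @0x2A[12] → 0x1B000  P=0,RW=0,US=0,PS=0
  → PAGE_NOT_PRESENT  (1 entries read)
#3 VA=0xB0182001F69 (r,kernel):
  L0 @0x2A[22] → 0x41007  P=1,RW=1,US=1,PS=0
  L1 @0x41[6] → 0x44007  P=1,RW=1,US=1,PS=0
  L2 @0x44[16] → 0x48007  P=1,RW=1,US=1,PS=0
  L3 @0x48[1] → 0x4A007  P=1,RW=1,US=1,PS=0
  ✓ 0x4AF69  — 4 lookups
#4 VA=0xD0000000C3C (r,kernel):
  L0 @0x2A[26] → 0x4E087  P=1,RW=1,US=1,PS=1
  ✓ 0x4EC3C (huge @L0)  — 1 lookups
#5 VA=0x20641E0A658 (r,kernel):
  L0 @0x2A[4] → 0x51007  P=1,RW=1,US=1,PS=0
  L1 @0x51[25] → 0x52007  P=1,RW=1,US=1,PS=0
  L2 @0x52[15] → 0x54007  P=1,RW=1,US=1,PS=0
  L3 @0x54[10] → 0x56007  P=1,RW=1,US=1,PS=0
  ✓ 0x56658  — 4 lookups

Entries read for #0: 3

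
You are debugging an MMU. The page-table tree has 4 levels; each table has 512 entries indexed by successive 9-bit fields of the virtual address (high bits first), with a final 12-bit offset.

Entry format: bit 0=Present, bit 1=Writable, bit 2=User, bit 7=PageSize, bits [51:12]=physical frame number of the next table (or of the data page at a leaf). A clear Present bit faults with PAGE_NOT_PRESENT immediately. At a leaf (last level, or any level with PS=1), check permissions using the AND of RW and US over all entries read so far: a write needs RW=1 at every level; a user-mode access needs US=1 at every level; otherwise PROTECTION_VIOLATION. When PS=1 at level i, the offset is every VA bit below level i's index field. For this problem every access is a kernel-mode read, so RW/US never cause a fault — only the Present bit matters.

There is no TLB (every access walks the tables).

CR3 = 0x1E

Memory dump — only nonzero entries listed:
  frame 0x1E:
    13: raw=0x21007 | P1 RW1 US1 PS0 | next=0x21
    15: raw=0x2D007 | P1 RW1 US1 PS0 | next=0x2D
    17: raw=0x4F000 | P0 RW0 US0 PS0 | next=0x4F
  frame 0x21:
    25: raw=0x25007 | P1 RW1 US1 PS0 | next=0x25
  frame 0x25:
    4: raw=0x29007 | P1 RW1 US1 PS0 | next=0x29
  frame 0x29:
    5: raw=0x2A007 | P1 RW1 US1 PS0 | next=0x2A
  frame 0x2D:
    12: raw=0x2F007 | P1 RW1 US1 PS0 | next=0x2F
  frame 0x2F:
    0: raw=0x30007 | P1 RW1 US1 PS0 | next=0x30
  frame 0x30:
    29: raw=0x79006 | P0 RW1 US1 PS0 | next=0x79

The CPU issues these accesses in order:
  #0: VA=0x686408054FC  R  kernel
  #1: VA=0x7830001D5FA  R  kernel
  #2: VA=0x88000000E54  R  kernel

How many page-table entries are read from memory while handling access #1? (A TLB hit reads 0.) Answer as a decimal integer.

Walk each access:
#0 VA=0x686408054FC (r,kernel):
  L0: frame=0x1E idx=13 entry=0x21007 [P=1 RW=1 US=1 PS=0]
  L1: frame=0x21 idx=25 entry=0x25007 [P=1 RW=1 US=1 PS=0]
  L2: frame=0x25 idx=4 entry=0x29007 [P=1 RW=1 US=1 PS=0]
  L3: frame=0x29 idx=5 entry=0x2A007 [P=1 RW=1 US=1 PS=0]
  ⇒ phys 0x2A4FC  [4 reads]
#1 VA=0x7830001D5FA (r,kernel):
  L0: frame=0x1E idx=15 entry=0x2D007 [P=1 RW=1 US=1 PS=0]
  L1: frame=0x2D idx=12 entry=0x2F007 [P=1 RW=1 US=1 PS=0]
  L2: frame=0x2F idx=0 entry=0x30007 [P=1 RW=1 US=1 PS=0]
  L3: frame=0x30 idx=29 entry=0x79006 [P=0 RW=1 US=1 PS=0]
  ⇒ fault: PAGE_NOT_PRESENT  — 4 lookups
#2 VA=0x88000000E54 (r,kernel):
  L0: frame=0x1E idx=17 entry=0x4F000 [P=0 RW=0 US=0 PS=0]
  ⇒ fault: PAGE_NOT_PRESENT  — 1 lookups

Entries read for #1: 4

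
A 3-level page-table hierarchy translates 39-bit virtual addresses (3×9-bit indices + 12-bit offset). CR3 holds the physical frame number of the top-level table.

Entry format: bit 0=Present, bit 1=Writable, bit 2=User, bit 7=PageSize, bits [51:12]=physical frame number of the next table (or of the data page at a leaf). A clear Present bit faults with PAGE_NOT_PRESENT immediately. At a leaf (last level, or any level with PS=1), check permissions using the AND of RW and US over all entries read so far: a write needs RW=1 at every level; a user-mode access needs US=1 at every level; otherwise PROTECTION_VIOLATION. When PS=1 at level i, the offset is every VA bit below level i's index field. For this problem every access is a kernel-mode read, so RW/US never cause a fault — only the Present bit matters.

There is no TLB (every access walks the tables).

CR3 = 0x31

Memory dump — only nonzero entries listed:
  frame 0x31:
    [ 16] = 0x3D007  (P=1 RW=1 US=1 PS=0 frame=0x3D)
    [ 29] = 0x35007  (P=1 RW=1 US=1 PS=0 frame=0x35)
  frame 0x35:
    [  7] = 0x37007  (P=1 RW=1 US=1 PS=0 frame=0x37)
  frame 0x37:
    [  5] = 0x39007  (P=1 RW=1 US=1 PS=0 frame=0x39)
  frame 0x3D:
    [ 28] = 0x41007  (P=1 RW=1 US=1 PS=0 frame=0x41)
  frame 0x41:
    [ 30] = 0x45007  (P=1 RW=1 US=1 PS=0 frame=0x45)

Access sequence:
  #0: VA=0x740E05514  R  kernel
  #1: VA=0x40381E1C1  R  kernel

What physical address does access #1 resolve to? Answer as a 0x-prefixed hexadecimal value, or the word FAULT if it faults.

Trace:
#0 VA=0x740E05514 (r,kernel):
  [0] read 0x31 idx=29: raw=0x35007 flags P=1 W=1 U=1 S=0
  [1] read 0x35 idx=7: raw=0x37007 flags P=1 W=1 U=1 S=0
  [2] read 0x37 idx=5: raw=0x39007 flags P=1 W=1 U=1 S=0
  → PA=0x39514  (3 entries read)
#1 VA=0x40381E1C1 (r,kernel):
  [0] read 0x31 idx=16: raw=0x3D007 flags P=1 W=1 U=1 S=0
  [1] read 0x3D idx=28: raw=0x41007 flags P=1 W=1 U=1 S=0
  [2] read 0x41 idx=30: raw=0x45007 flags P=1 W=1 U=1 S=0
  → PA=0x451C1  (3 entries read)

Access #1 PA: 0x451C1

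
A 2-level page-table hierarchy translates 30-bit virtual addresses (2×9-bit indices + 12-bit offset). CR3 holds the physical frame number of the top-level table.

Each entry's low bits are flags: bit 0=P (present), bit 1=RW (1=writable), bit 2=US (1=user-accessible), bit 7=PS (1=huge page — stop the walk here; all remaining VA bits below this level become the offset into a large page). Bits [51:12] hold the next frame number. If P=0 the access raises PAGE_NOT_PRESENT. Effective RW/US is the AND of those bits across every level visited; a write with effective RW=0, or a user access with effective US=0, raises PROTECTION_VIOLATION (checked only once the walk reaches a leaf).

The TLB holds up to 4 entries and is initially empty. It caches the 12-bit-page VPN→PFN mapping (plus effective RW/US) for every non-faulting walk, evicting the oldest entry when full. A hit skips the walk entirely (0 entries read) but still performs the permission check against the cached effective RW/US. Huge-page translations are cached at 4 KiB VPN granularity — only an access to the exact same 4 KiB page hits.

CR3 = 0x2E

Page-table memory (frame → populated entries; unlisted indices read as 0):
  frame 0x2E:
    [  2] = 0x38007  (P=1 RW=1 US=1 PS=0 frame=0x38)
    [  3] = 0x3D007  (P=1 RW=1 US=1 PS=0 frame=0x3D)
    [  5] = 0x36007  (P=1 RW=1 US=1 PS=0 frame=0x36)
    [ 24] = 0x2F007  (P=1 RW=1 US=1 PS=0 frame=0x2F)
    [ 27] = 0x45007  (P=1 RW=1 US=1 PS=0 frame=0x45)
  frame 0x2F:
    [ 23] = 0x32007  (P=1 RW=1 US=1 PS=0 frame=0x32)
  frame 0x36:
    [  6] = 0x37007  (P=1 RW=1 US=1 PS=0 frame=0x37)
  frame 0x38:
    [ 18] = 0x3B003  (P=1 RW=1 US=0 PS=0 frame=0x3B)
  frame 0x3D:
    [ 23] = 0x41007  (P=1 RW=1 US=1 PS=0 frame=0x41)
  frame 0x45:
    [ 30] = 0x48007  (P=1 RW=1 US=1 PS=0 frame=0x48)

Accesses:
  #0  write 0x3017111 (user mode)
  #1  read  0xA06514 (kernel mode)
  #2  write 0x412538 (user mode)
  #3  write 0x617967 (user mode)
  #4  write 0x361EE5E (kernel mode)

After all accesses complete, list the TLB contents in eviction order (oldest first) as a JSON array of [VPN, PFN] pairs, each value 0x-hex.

Walk each access:
#0 VA=0x3017111 (w,user):
  [0] read 0x2E idx=24: raw=0x2F007 flags P=1 W=1 U=1 S=0
  [1] read 0x2F idx=23: raw=0x32007 flags P=1 W=1 U=1 S=0
  ✓ 0x32111  — 2 lookups
#1 VA=0xA06514 (r,kernel):
  [0] read 0x2E idx=5: raw=0x36007 flags P=1 W=1 U=1 S=0
  [1] read 0x36 idx=6: raw=0x37007 flags P=1 W=1 U=1 S=0
  ✓ 0x37514  — 2 lookups
#2 VA=0x412538 (w,user):
  [0] read 0x2E idx=2: raw=0x38007 flags P=1 W=1 U=1 S=0
  [1] read 0x38 idx=18: raw=0x3B003 flags P=1 W=1 U=0 S=0
  ✗ PROTECTION_VIOLATION  [2 reads]
#3 VA=0x617967 (w,user):
  [0] read 0x2E idx=3: raw=0x3D007 flags P=1 W=1 U=1 S=0
  [1] read 0x3D idx=23: raw=0x41007 flags P=1 W=1 U=1 S=0
  ✓ 0x41967  — 2 lookups
#4 VA=0x361EE5E (w,kernel):
  [0] read 0x2E idx=27: raw=0x45007 flags P=1 W=1 U=1 S=0
  [1] read 0x45 idx=30: raw=0x48007 flags P=1 W=1 U=1 S=0
  ✓ 0x48E5E  — 2 lookups

TLB: [["0x3017", "0x32"], ["0xA06", "0x37"], ["0x617", "0x41"], ["0x361E", "0x48"]]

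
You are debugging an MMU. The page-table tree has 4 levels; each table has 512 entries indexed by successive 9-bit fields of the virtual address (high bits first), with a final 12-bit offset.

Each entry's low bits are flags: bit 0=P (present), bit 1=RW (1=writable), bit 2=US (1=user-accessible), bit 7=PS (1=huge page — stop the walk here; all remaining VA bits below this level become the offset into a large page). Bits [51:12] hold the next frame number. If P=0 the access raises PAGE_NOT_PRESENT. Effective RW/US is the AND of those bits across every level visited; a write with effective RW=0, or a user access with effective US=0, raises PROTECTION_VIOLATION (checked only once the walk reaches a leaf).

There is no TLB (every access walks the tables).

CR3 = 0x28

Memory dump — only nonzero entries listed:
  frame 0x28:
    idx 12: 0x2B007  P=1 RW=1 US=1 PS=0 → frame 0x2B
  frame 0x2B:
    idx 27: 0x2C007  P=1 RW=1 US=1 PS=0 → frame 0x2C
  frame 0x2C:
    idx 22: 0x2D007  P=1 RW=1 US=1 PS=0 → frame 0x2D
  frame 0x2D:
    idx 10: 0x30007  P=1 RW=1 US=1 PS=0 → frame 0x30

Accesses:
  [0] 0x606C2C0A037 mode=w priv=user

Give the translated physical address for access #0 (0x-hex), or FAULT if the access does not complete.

Per-access translation:
#0 VA=0x606C2C0A037 (w,user):
  [0] read 0x28 idx=12: raw=0x2B007 flags P=1 W=1 U=1 S=0
  [1] read 0x2B idx=27: raw=0x2C007 flags P=1 W=1 U=1 S=0
  [2] read 0x2C idx=22: raw=0x2D007 flags P=1 W=1 U=1 S=0
  [3] read 0x2D idx=10: raw=0x30007 flags P=1 W=1 U=1 S=0
  → PA=0x30037  (4 entries read)

Access #0 PA: 0x30037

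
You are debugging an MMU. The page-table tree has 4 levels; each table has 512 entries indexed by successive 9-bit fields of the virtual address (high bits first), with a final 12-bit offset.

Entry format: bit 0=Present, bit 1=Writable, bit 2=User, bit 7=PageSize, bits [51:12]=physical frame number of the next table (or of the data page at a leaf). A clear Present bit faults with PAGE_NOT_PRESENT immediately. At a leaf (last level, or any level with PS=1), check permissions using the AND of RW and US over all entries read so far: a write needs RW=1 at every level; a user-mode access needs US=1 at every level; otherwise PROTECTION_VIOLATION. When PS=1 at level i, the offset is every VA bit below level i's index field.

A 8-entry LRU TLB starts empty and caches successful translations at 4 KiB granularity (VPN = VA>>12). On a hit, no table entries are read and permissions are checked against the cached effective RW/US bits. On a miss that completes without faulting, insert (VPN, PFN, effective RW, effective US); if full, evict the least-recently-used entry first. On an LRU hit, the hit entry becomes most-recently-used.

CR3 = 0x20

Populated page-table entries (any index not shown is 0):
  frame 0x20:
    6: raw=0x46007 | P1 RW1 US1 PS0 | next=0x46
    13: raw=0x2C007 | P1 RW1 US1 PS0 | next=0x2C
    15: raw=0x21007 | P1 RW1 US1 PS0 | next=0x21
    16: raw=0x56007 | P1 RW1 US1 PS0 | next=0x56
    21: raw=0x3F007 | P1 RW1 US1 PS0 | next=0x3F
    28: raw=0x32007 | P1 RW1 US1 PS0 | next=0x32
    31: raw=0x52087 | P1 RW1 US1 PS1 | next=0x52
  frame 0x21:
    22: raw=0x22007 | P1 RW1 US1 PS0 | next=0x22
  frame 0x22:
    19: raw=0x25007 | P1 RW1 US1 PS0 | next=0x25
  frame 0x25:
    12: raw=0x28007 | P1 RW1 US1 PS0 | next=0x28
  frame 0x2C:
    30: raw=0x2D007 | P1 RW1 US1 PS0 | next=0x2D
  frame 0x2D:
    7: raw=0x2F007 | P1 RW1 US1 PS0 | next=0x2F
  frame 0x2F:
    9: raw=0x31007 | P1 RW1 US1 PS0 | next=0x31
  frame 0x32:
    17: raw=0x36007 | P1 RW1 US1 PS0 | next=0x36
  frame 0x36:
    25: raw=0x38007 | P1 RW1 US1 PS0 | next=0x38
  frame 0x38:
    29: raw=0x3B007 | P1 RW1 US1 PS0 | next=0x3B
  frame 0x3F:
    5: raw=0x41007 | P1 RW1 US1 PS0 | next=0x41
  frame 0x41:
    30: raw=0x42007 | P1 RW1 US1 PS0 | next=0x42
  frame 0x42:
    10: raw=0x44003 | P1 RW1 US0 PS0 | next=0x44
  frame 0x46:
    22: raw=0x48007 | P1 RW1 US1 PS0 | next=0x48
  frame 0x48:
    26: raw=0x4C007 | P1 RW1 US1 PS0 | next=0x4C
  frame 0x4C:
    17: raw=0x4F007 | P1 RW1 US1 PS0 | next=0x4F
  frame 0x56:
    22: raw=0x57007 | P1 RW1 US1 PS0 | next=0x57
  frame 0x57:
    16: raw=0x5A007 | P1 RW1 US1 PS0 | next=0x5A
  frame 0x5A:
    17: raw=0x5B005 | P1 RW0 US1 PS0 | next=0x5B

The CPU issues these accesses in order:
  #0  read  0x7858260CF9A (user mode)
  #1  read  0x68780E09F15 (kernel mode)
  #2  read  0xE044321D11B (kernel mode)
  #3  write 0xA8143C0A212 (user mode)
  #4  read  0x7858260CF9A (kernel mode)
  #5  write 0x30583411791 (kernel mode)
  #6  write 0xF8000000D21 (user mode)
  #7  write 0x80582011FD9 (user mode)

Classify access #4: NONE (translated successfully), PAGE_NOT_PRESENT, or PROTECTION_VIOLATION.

Per-access translation:
#0 VA=0x7858260CF9A (r,user):
  [0] read 0x20 idx=15: raw=0x21007 flags P=1 W=1 U=1 S=0
  [1] read 0x21 idx=22: raw=0x22007 flags P=1 W=1 U=1 S=0
  [2] read 0x22 idx=19: raw=0x25007 flags P=1 W=1 U=1 S=0
  [3] read 0x25 idx=12: raw=0x28007 flags P=1 W=1 U=1 S=0
  ✓ 0x28F9A  — 4 lookups
#1 VA=0x68780E09F15 (r,kernel):
  [0] read 0x20 idx=13: raw=0x2C007 flags P=1 W=1 U=1 S=0
  [1] read 0x2C idx=30: raw=0x2D007 flags P=1 W=1 U=1 S=0
  [2] read 0x2D idx=7: raw=0x2F007 flags P=1 W=1 U=1 S=0
  [3] read 0x2F idx=9: raw=0x31007 flags P=1 W=1 U=1 S=0
  ✓ 0x31F15  — 4 lookups
#2 VA=0xE044321D11B (r,kernel):
  [0] read 0x20 idx=28: raw=0x32007 flags P=1 W=1 U=1 S=0
  [1] read 0x32 idx=17: raw=0x36007 flags P=1 W=1 U=1 S=0
  [2] read 0x36 idx=25: raw=0x38007 flags P=1 W=1 U=1 S=0
  [3] read 0x38 idx=29: raw=0x3B007 flags P=1 W=1 U=1 S=0
  ✓ 0x3B11B  — 4 lookups
#3 VA=0xA8143C0A212 (w,user):
  [0] read 0x20 idx=21: raw=0x3F007 flags P=1 W=1 U=1 S=0
  [1] read 0x3F idx=5: raw=0x41007 flags P=1 W=1 U=1 S=0
  [2] read 0x41 idx=30: raw=0x42007 flags P=1 W=1 U=1 S=0
  [3] read 0x42 idx=10: raw=0x44003 flags P=1 W=1 U=0 S=0
  → PROTECTION_VIOLATION  (4 entries read)
#4 VA=0x7858260CF9A (r,kernel):
  TLB hit vpn=0x7858260C → PA=0x28F9A
#5 VA=0x30583411791 (w,kernel):
  [0] read 0x20 idx=6: raw=0x46007 flags P=1 W=1 U=1 S=0
  [1] read 0x46 idx=22: raw=0x48007 flags P=1 W=1 U=1 S=0
  [2] read 0x48 idx=26: raw=0x4C007 flags P=1 W=1 U=1 S=0
  [3] read 0x4C idx=17: raw=0x4F007 flags P=1 W=1 U=1 S=0
  ✓ 0x4F791  — 4 lookups
#6 VA=0xF8000000D21 (w,user):
  [0] read 0x20 idx=31: raw=0x52087 flags P=1 W=1 U=1 S=1
  ✓ 0x52D21 (huge @L0)  — 1 lookups
#7 VA=0x80582011FD9 (w,user):
  [0] read 0x20 idx=16: raw=0x56007 flags P=1 W=1 U=1 S=0
  [1] read 0x56 idx=22: raw=0x57007 flags P=1 W=1 U=1 S=0
  [2] read 0x57 idx=16: raw=0x5A007 flags P=1 W=1 U=1 S=0
  [3] read 0x5A idx=17: raw=0x5B005 flags P=1 W=0 U=1 S=0
  → PROTECTION_VIOLATION  (4 entries read)

Access #4 fault: NONE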